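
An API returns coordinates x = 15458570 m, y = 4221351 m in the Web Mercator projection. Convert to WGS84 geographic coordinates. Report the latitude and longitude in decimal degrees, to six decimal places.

R = 6378137 m. λ = x/R = 138.86669702°.
φ = 2·arctan(exp(y/R)) − 90° = 2·arctan(1.93837) − 90° = 35.42180111°.

lat 35.421801°, lon 138.866697°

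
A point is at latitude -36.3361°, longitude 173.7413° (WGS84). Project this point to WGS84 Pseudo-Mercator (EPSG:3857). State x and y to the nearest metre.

x 19340793 m, y -4346967 m

Web Mercator is spherical with R = a = 6378137 m.
x = R·λ = 6378137 × 3.032357732 = 19340793.046 m.
y = R·ln tan(π/4 + φ/2) = 6378137 × -0.681541853 = -4346967.312 m.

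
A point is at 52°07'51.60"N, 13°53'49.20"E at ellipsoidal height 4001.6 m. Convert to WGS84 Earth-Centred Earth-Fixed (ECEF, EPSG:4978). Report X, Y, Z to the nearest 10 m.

X 3811010 m, Y 942920 m, Z 5014920 m

WGS84: a = 6378137 m, e² = 0.006694380; N(φ) = a/√(1−e²sin²φ) = 6391482.900 m.
X = (N+h)·cosφ·cosλ = 3811005.054 m; Y = (N+h)·cosφ·sinλ = 942916.640 m; Z = (N(1−e²)+h)·sinφ = 5014923.131 m.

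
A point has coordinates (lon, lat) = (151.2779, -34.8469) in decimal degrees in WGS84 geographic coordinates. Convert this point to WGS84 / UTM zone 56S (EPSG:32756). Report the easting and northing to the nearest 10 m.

Zone 56 central meridian λ₀ = 6×56 − 183 = 153°; Δλ = -1.7221°.
Transverse Mercator on WGS84 with k₀ = 0.9996 gives E = 342555.094 m, N = 6142582.729 m.

E 342560 m, N 6142580 m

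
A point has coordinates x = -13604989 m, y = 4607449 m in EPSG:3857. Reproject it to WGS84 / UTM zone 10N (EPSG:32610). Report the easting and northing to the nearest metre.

Web Mercator inverse (R = 6378137 m) → φ = 38.19810268°, λ = -122.21569559°.
UTM 10N forward: E = 568674.691 m, N = 4228085.966 m.

E 568675 m, N 4228086 m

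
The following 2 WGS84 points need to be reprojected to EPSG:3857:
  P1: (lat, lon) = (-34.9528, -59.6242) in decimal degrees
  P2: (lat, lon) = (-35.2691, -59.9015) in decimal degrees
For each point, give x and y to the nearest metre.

Web Mercator: x = R·λ, y = R·ln tan(π/4+φ/2), R = 6378137 m.
P1 (-34.9528°, -59.6242°) → (-6637335.583, -4157468.701) m.
P2 (-35.2691°, -59.9015°) → (-6668204.478, -4200511.159) m.

P1: x -6637336 m, y -4157469 m; P2: x -6668204 m, y -4200511 m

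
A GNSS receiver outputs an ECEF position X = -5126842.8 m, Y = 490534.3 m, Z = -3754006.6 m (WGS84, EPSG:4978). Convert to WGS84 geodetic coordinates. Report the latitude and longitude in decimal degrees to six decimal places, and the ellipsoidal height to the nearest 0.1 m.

λ = atan2(Y, X) = 174.53459969°; p = √(X²+Y²) = 5150256.4 m.
Bowring's method on WGS84 (a = 6378137 m, b = 6356752.314 m) gives φ = -36.27150017°, h = 2509.187 m.

lat -36.271500°, lon 174.534600°, h 2509.2 m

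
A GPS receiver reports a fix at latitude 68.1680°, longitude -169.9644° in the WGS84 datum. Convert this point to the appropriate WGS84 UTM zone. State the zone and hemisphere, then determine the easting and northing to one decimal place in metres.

Longitude -169.9644° lies in the 6° band [-174°, -168°), giving zone 2; latitude is north of the equator, so 2N.
Zone 2 central meridian λ₀ = 6×2 − 183 = -171°; Δλ = +1.0356°.
Transverse Mercator on WGS84 with k₀ = 0.9996 gives E = 542977.275 m, N = 7561955.549 m.

Zone 2N: E 542977.3 m, N 7561955.5 m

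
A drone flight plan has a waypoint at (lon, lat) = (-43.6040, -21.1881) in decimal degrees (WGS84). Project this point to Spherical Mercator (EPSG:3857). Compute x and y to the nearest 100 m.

x -4854000 m, y -2414300 m

Web Mercator is spherical with R = a = 6378137 m.
x = R·λ = 6378137 × -0.761033367 = -4853975.077 m.
y = R·ln tan(π/4 + φ/2) = 6378137 × -0.378530861 = -2414321.688 m.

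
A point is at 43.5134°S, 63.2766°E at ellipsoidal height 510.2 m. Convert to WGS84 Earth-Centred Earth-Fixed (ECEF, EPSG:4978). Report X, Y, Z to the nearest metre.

WGS84: a = 6378137 m, e² = 0.006694380; N(φ) = a/√(1−e²sin²φ) = 6388281.902 m.
X = (N+h)·cosφ·cosλ = 2083491.896 m; Y = (N+h)·cosφ·sinλ = 4138351.165 m; Z = (N(1−e²)+h)·sinφ = -4369392.849 m.

X 2083492 m, Y 4138351 m, Z -4369393 m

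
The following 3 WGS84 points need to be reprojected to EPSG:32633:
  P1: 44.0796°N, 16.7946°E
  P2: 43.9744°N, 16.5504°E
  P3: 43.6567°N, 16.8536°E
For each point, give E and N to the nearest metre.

P1: E 643689 m, N 4882280 m; P2: E 624356 m, N 4870198 m; P3: E 649466 m, N 4835414 m

UTM zone 33N: λ₀ = 15°, k₀ = 0.9996.
P1 (44.0796°, 16.7946°) → (643688.751, 4882279.589) m.
P2 (43.9744°, 16.5504°) → (624355.944, 4870197.886) m.
P3 (43.6567°, 16.8536°) → (649466.202, 4835413.756) m.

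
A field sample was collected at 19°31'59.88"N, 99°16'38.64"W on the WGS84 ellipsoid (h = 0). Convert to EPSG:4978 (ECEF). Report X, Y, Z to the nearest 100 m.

WGS84: a = 6378137 m, e² = 0.006694380; N(φ) = a/√(1−e²sin²φ) = 6380524.992 m.
X = (N+h)·cosφ·cosλ = -969432.851 m; Y = (N+h)·cosφ·sinλ = -5934650.925 m; Z = (N(1−e²)+h)·sinφ = 2119076.760 m.

X -969400 m, Y -5934700 m, Z 2119100 m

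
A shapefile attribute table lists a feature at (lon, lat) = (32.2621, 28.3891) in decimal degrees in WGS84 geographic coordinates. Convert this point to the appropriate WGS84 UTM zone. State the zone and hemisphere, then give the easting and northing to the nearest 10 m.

Longitude 32.2621° lies in the 6° band [30°, 36°), giving zone 36; latitude is north of the equator, so 36N.
Zone 36 central meridian λ₀ = 6×36 − 183 = 33°; Δλ = -0.7379°.
Transverse Mercator on WGS84 with k₀ = 0.9996 gives E = 427708.985 m, N = 3140527.533 m.

Zone 36N: E 427710 m, N 3140530 m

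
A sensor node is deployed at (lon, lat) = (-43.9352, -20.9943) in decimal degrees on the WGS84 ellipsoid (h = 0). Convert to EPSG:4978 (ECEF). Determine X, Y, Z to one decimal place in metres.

WGS84: a = 6378137 m, e² = 0.006694380; N(φ) = a/√(1−e²sin²φ) = 6380879.126 m.
X = (N+h)·cosφ·cosλ = 4289994.291 m; Y = (N+h)·cosφ·sinλ = -4133433.053 m; Z = (N(1−e²)+h)·sinφ = -2270805.838 m.

X 4289994.3 m, Y -4133433.1 m, Z -2270805.8 m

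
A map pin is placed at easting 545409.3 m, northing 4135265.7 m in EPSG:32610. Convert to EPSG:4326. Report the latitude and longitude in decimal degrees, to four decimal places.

lat 37.3630°, lon -122.4872°

Zone 10N: λ₀ = -123°, k₀ = 0.9996, false easting 500000 m.
Meridian distance M = (N − FN)/k₀ = 4136920.5 m.
Inverse transverse Mercator on WGS84 gives φ = 37.36300002°, λ = -122.48719969°.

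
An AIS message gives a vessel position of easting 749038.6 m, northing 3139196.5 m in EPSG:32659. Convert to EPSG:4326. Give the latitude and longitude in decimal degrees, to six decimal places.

Zone 59N: λ₀ = 171°, k₀ = 0.9996, false easting 500000 m.
Meridian distance M = (N − FN)/k₀ = 3140452.7 m.
Inverse transverse Mercator on WGS84 gives φ = 28.35539980°, λ = 173.54080038°.

lat 28.355400°, lon 173.540800°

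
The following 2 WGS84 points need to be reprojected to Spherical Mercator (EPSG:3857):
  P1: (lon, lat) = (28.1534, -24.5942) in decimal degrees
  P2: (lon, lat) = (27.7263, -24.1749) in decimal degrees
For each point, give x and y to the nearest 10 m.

P1: x 3134020 m, y -2825980 m; P2: x 3086480 m, y -2774730 m

Web Mercator: x = R·λ, y = R·ln tan(π/4+φ/2), R = 6378137 m.
P1 (-24.5942°, 28.1534°) → (3134022.152, -2825982.950) m.
P2 (-24.1749°, 27.7263°) → (3086477.598, -2774734.965) m.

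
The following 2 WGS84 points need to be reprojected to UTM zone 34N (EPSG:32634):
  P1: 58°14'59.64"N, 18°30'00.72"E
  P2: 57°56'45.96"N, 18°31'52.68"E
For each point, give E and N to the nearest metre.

P1: E 353290 m, N 6459255 m; P2: E 353878 m, N 6425378 m

UTM zone 34N: λ₀ = 21°, k₀ = 0.9996.
P1 (58.2499°, 18.5002°) → (353290.401, 6459255.030) m.
P2 (57.9461°, 18.5313°) → (353877.625, 6425378.048) m.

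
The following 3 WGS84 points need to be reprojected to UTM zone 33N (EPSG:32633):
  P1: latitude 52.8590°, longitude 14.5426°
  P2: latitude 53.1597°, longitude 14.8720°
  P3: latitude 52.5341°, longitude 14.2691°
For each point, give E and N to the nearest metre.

P1: E 469204 m, N 5856684 m; P2: E 491442 m, N 5890044 m; P3: E 450423 m, N 5820696 m

UTM zone 33N: λ₀ = 15°, k₀ = 0.9996.
P1 (52.8590°, 14.5426°) → (469203.896, 5856683.618) m.
P2 (53.1597°, 14.8720°) → (491441.604, 5890043.727) m.
P3 (52.5341°, 14.2691°) → (450423.009, 5820696.032) m.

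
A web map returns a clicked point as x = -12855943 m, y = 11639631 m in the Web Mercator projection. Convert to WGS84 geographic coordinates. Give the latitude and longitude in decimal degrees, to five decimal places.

R = 6378137 m. λ = x/R = -115.48690089°.
φ = 2·arctan(exp(y/R)) − 90° = 2·arctan(6.20234) − 90° = 71.68209902°.

lat 71.68210°, lon -115.48690°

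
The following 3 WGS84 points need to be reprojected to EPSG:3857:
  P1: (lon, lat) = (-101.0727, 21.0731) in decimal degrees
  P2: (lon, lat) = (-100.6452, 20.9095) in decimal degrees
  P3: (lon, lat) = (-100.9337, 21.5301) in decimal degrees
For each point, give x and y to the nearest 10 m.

Web Mercator: x = R·λ, y = R·ln tan(π/4+φ/2), R = 6378137 m.
P1 (21.0731°, -101.0727°) → (-11251361.497, 2400597.119) m.
P2 (20.9095°, -100.6452°) → (-11203772.415, 2381090.696) m.
P3 (21.5301°, -100.9337°) → (-11235888.088, 2455200.764) m.

P1: x -11251360 m, y 2400600 m; P2: x -11203770 m, y 2381090 m; P3: x -11235890 m, y 2455200 m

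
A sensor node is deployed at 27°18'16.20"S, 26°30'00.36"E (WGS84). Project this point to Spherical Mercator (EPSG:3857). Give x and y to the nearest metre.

Web Mercator is spherical with R = a = 6378137 m.
x = R·λ = 6378137 × 0.462513997 = 2949977.638 m.
y = R·ln tan(π/4 + φ/2) = 6378137 × -0.495688127 = -3161566.782 m.

x 2949978 m, y -3161567 m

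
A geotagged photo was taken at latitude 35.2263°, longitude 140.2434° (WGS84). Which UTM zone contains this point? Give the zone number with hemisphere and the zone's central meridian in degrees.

Zone 54N, central meridian 141°

UTM zone = ⌊(λ + 180)/6⌋ + 1; 140.2434° ∈ [138°, 144°) → zone 54.
Hemisphere: N (φ ≥ 0).
Central meridian λ₀ = 6×54 − 183 = 141°.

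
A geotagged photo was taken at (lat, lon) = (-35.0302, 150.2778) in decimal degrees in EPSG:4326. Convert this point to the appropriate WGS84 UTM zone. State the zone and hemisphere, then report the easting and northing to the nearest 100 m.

Zone 56S: E 251700 m, N 6120200 m

Longitude 150.2778° lies in the 6° band [150°, 156°), giving zone 56; latitude is south of the equator, so 56S.
Zone 56 central meridian λ₀ = 6×56 − 183 = 153°; Δλ = -2.7222°.
Transverse Mercator on WGS84 with k₀ = 0.9996 gives E = 251653.923 m, N = 6120219.921 m.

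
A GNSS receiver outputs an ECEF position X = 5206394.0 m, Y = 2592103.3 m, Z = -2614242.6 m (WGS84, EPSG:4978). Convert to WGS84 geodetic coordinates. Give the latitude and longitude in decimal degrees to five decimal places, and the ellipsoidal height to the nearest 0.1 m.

λ = atan2(Y, X) = 26.46730002°; p = √(X²+Y²) = 5815972.7 m.
Bowring's method on WGS84 (a = 6378137 m, b = 6356752.314 m) gives φ = -24.34779982°, h = 1976.441 m.

lat -24.34780°, lon 26.46730°, h 1976.4 m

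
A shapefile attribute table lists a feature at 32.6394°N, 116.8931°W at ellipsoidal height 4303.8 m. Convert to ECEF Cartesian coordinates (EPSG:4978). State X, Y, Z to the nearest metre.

WGS84: a = 6378137 m, e² = 0.006694380; N(φ) = a/√(1−e²sin²φ) = 6384356.428 m.
X = (N+h)·cosφ·cosλ = -2433418.655 m; Y = (N+h)·cosφ·sinλ = -4797962.168 m; Z = (N(1−e²)+h)·sinφ = 3422672.309 m.

X -2433419 m, Y -4797962 m, Z 3422672 m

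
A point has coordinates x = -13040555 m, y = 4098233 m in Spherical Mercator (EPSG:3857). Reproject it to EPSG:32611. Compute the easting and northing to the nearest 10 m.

Web Mercator inverse (R = 6378137 m) → φ = 34.51550067°, λ = -117.14529870°.
UTM 11N forward: E = 486663.572 m, N = 3819325.656 m.

E 486660 m, N 3819330 m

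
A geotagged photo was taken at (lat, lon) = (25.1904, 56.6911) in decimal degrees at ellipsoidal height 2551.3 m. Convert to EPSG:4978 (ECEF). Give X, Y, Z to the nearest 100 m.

X 3172700 m, Y 4828300 m, Z 2699300 m

WGS84: a = 6378137 m, e² = 0.006694380; N(φ) = a/√(1−e²sin²φ) = 6382008.053 m.
X = (N+h)·cosφ·cosλ = 3172662.065 m; Y = (N+h)·cosφ·sinλ = 4828281.807 m; Z = (N(1−e²)+h)·sinφ = 2699260.847 m.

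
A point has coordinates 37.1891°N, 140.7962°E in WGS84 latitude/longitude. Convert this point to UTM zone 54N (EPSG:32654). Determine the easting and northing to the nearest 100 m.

Zone 54 central meridian λ₀ = 6×54 − 183 = 141°; Δλ = -0.2038°.
Transverse Mercator on WGS84 with k₀ = 0.9996 gives E = 481911.671 m, N = 4115869.629 m.

E 481900 m, N 4115900 m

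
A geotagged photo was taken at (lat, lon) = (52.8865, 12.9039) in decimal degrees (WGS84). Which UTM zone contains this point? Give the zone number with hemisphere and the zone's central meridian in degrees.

Zone 33N, central meridian 15°

UTM zone = ⌊(λ + 180)/6⌋ + 1; 12.9039° ∈ [12°, 18°) → zone 33.
Hemisphere: N (φ ≥ 0).
Central meridian λ₀ = 6×33 − 183 = 15°.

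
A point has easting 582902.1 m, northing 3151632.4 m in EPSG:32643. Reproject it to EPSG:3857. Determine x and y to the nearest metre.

x 8443249 m, y 3310729 m

Unproject from UTM 43N (λ₀ = 75°) → φ = 28.48869999°, λ = 75.84699999°.
Web Mercator (R = 6378137 m): x = 8443249.417 m, y = 3310728.568 m.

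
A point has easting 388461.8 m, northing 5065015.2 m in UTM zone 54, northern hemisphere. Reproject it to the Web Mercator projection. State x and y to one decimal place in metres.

x 15536471.7 m, y 5737138.7 m

Unproject from UTM 54N (λ₀ = 141°) → φ = 45.72969965°, λ = 139.56649998°.
Web Mercator (R = 6378137 m): x = 15536471.709 m, y = 5737138.701 m.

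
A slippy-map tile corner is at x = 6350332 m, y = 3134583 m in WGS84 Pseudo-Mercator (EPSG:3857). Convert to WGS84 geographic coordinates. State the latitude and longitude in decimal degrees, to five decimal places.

lat 27.08890°, lon 57.04600°

R = 6378137 m. λ = x/R = 57.04600295°.
φ = 2·arctan(exp(y/R)) − 90° = 2·arctan(1.63470) − 90° = 27.08889979°.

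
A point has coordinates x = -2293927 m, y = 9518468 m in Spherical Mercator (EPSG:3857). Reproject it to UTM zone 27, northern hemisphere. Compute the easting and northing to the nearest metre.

Web Mercator inverse (R = 6378137 m) → φ = 64.65649893°, λ = -20.60669685°.
UTM 27N forward: E = 518784.597 m, N = 7170231.228 m.

E 518785 m, N 7170231 m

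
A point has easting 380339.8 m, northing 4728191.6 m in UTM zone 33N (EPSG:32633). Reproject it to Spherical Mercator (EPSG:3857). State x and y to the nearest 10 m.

x 1507170 m, y 5265950 m

Unproject from UTM 33N (λ₀ = 15°) → φ = 42.69690043°, λ = 13.53910046°.
Web Mercator (R = 6378137 m): x = 1507165.769 m, y = 5265950.208 m.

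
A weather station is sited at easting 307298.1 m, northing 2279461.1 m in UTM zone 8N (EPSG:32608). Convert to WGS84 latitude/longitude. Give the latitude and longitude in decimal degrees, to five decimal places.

lat 20.60440°, lon -136.84910°

Zone 8N: λ₀ = -135°, k₀ = 0.9996, false easting 500000 m.
Meridian distance M = (N − FN)/k₀ = 2280373.2 m.
Inverse transverse Mercator on WGS84 gives φ = 20.60440035°, λ = -136.84909998°.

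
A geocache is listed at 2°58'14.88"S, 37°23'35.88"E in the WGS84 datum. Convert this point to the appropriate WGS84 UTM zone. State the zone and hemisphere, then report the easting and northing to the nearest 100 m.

Longitude 37.3933° lies in the 6° band [36°, 42°), giving zone 37; latitude is south of the equator, so 37S.
Zone 37 central meridian λ₀ = 6×37 − 183 = 39°; Δλ = -1.6067°.
Transverse Mercator on WGS84 with k₀ = 0.9996 gives E = 321429.749 m, N = 9671504.598 m.

Zone 37S: E 321400 m, N 9671500 m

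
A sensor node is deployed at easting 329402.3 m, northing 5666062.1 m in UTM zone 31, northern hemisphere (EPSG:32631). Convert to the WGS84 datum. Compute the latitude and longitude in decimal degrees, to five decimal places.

lat 51.12060°, lon 0.56230°

Zone 31N: λ₀ = 3°, k₀ = 0.9996, false easting 500000 m.
Meridian distance M = (N − FN)/k₀ = 5668329.4 m.
Inverse transverse Mercator on WGS84 gives φ = 51.12059981°, λ = 0.56230061°.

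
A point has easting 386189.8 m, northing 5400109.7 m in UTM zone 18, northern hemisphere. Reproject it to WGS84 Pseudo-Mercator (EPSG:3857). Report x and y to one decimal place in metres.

x -8521295.5 m, y 6231467.2 m

Unproject from UTM 18N (λ₀ = -75°) → φ = 48.74360043°, λ = -76.54809957°.
Web Mercator (R = 6378137 m): x = -8521295.466 m, y = 6231467.206 m.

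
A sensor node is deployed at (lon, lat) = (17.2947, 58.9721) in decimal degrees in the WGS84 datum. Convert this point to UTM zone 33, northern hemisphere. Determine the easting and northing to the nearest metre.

E 631926 m, N 6539210 m

Zone 33 central meridian λ₀ = 6×33 − 183 = 15°; Δλ = +2.2947°.
Transverse Mercator on WGS84 with k₀ = 0.9996 gives E = 631925.930 m, N = 6539209.628 m.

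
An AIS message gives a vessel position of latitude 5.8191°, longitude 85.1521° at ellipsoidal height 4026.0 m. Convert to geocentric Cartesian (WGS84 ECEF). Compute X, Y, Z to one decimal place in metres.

WGS84: a = 6378137 m, e² = 0.006694380; N(φ) = a/√(1−e²sin²φ) = 6378356.467 m.
X = (N+h)·cosφ·cosλ = 536601.404 m; Y = (N+h)·cosφ·sinλ = 6326778.868 m; Z = (N(1−e²)+h)·sinφ = 642767.451 m.

X 536601.4 m, Y 6326778.9 m, Z 642767.5 m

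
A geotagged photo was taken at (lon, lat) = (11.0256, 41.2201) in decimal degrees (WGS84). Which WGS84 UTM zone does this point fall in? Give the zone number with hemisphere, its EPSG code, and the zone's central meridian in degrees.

UTM zone = ⌊(λ + 180)/6⌋ + 1; 11.0256° ∈ [6°, 12°) → zone 32.
Hemisphere: N (φ ≥ 0).
Central meridian λ₀ = 6×32 − 183 = 9°.
EPSG code: 32632.

Zone 32N (EPSG:32632), central meridian 9°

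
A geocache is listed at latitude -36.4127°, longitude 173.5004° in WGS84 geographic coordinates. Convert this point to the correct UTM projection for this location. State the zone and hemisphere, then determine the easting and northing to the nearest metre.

Zone 59S: E 724196 m, N 5967371 m

Longitude 173.5004° lies in the 6° band [168°, 174°), giving zone 59; latitude is south of the equator, so 59S.
Zone 59 central meridian λ₀ = 6×59 − 183 = 171°; Δλ = +2.5004°.
Transverse Mercator on WGS84 with k₀ = 0.9996 gives E = 724196.291 m, N = 5967370.566 m.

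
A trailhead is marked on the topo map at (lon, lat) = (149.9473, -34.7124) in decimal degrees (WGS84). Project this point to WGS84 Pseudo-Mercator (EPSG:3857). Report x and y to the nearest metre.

x 16692057 m, y -4124866 m

Web Mercator is spherical with R = a = 6378137 m.
x = R·λ = 6378137 × 2.617074089 = 16692057.082 m.
y = R·ln tan(π/4 + φ/2) = 6378137 × -0.646719538 = -4124865.813 m.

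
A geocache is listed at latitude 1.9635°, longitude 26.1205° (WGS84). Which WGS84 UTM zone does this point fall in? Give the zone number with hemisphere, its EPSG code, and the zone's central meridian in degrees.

UTM zone = ⌊(λ + 180)/6⌋ + 1; 26.1205° ∈ [24°, 30°) → zone 35.
Hemisphere: N (φ ≥ 0).
Central meridian λ₀ = 6×35 − 183 = 27°.
EPSG code: 32635.

Zone 35N (EPSG:32635), central meridian 27°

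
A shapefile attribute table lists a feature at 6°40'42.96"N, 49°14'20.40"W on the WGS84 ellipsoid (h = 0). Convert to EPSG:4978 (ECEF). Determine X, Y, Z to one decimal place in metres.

X 4136247.6 m, Y -4798488.3 m, Z 736843.6 m

WGS84: a = 6378137 m, e² = 0.006694380; N(φ) = a/√(1−e²sin²φ) = 6378425.776 m.
X = (N+h)·cosφ·cosλ = 4136247.552 m; Y = (N+h)·cosφ·sinλ = -4798488.327 m; Z = (N(1−e²)+h)·sinφ = 736843.555 m.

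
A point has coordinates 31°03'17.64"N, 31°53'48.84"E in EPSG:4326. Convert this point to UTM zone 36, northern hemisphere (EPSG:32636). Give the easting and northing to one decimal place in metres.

E 394748.7 m, N 3436209.0 m

Zone 36 central meridian λ₀ = 6×36 − 183 = 33°; Δλ = -1.1031°.
Transverse Mercator on WGS84 with k₀ = 0.9996 gives E = 394748.703 m, N = 3436208.961 m.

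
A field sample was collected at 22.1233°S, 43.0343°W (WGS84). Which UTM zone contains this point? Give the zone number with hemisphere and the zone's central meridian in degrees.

Zone 23S, central meridian -45°

UTM zone = ⌊(λ + 180)/6⌋ + 1; -43.0343° ∈ [-48°, -42°) → zone 23.
Hemisphere: S (φ < 0).
Central meridian λ₀ = 6×23 − 183 = -45°.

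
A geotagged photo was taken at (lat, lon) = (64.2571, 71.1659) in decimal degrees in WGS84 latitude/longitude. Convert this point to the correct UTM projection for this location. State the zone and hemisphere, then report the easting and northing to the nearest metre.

Zone 42N: E 604949 m, N 7127451 m

Longitude 71.1659° lies in the 6° band [66°, 72°), giving zone 42; latitude is north of the equator, so 42N.
Zone 42 central meridian λ₀ = 6×42 − 183 = 69°; Δλ = +2.1659°.
Transverse Mercator on WGS84 with k₀ = 0.9996 gives E = 604948.824 m, N = 7127451.097 m.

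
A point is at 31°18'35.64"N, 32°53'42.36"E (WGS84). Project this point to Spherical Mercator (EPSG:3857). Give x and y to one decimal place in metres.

x 3661865.8 m, y 3673061.3 m

Web Mercator is spherical with R = a = 6378137 m.
x = R·λ = 6378137 × 0.574127803 = 3661865.782 m.
y = R·ln tan(π/4 + φ/2) = 6378137 × 0.575883098 = 3673061.295 m.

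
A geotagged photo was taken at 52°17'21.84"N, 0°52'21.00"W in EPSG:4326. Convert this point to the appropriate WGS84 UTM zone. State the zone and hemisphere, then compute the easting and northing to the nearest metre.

Longitude -0.8725° lies in the 6° band [-6°, 0°), giving zone 30; latitude is north of the equator, so 30N.
Zone 30 central meridian λ₀ = 6×30 − 183 = -3°; Δλ = +2.1275°.
Transverse Mercator on WGS84 with k₀ = 0.9996 gives E = 645101.959 m, N = 5795358.544 m.

Zone 30N: E 645102 m, N 5795359 m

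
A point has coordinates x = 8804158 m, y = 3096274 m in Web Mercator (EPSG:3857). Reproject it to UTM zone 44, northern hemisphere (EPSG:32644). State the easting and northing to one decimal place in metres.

Web Mercator inverse (R = 6378137 m) → φ = 26.78209759°, λ = 79.08909695°.
UTM 44N forward: E = 310024.268 m, N = 2963728.759 m.

E 310024.3 m, N 2963728.8 m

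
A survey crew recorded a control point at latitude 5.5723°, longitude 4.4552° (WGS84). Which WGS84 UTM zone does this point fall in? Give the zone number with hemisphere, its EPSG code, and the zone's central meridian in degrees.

Zone 31N (EPSG:32631), central meridian 3°

UTM zone = ⌊(λ + 180)/6⌋ + 1; 4.4552° ∈ [0°, 6°) → zone 31.
Hemisphere: N (φ ≥ 0).
Central meridian λ₀ = 6×31 − 183 = 3°.
EPSG code: 32631.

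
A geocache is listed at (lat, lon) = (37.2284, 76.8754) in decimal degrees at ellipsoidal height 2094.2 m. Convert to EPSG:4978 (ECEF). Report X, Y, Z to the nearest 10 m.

X 1154960 m, Y 4953500 m, Z 3838870 m

WGS84: a = 6378137 m, e² = 0.006694380; N(φ) = a/√(1−e²sin²φ) = 6385965.438 m.
X = (N+h)·cosφ·cosλ = 1154958.310 m; Y = (N+h)·cosφ·sinλ = 4953502.427 m; Z = (N(1−e²)+h)·sinφ = 3838873.319 m.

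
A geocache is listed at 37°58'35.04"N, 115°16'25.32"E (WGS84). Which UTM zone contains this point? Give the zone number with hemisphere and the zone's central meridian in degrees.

UTM zone = ⌊(λ + 180)/6⌋ + 1; 115.2737° ∈ [114°, 120°) → zone 50.
Hemisphere: N (φ ≥ 0).
Central meridian λ₀ = 6×50 − 183 = 117°.

Zone 50N, central meridian 117°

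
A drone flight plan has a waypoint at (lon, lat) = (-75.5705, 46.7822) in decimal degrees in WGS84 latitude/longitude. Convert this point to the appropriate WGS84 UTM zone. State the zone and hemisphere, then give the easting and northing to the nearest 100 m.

Longitude -75.5705° lies in the 6° band [-78°, -72°), giving zone 18; latitude is north of the equator, so 18N.
Zone 18 central meridian λ₀ = 6×18 − 183 = -75°; Δλ = -0.5705°.
Transverse Mercator on WGS84 with k₀ = 0.9996 gives E = 456451.516 m, N = 5181119.252 m.

Zone 18N: E 456500 m, N 5181100 m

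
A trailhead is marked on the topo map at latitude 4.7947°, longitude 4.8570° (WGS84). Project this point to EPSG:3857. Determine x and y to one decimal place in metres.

x 540678.8 m, y 534367.6 m

Web Mercator is spherical with R = a = 6378137 m.
x = R·λ = 6378137 × 0.084770642 = 540678.767 m.
y = R·ln tan(π/4 + φ/2) = 6378137 × 0.083781144 = 534367.614 m.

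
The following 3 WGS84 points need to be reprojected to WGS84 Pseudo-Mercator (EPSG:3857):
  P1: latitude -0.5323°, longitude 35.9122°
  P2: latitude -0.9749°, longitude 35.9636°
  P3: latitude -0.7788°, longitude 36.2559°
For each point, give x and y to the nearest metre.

Web Mercator: x = R·λ, y = R·ln tan(π/4+φ/2), R = 6378137 m.
P1 (-0.5323°, 35.9122°) → (3997727.817, -59256.217) m.
P2 (-0.9749°, 35.9636°) → (4003449.639, -108530.609) m.
P3 (-0.7788°, 36.2559°) → (4035988.326, -86698.289) m.

P1: x 3997728 m, y -59256 m; P2: x 4003450 m, y -108531 m; P3: x 4035988 m, y -86698 m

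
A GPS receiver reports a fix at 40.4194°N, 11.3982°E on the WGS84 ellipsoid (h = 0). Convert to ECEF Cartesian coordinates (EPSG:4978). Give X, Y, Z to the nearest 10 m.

WGS84: a = 6378137 m, e² = 0.006694380; N(φ) = a/√(1−e²sin²φ) = 6387130.903 m.
X = (N+h)·cosφ·cosλ = 4766738.887 m; Y = (N+h)·cosφ·sinλ = 960987.317 m; Z = (N(1−e²)+h)·sinφ = 4113550.090 m.

X 4766740 m, Y 960990 m, Z 4113550 m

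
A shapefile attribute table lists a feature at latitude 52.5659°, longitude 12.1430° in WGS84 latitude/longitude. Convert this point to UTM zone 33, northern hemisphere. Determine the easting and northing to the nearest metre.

Zone 33 central meridian λ₀ = 6×33 − 183 = 15°; Δλ = -2.8570°.
Transverse Mercator on WGS84 with k₀ = 0.9996 gives E = 306369.088 m, N = 5827817.024 m.

E 306369 m, N 5827817 m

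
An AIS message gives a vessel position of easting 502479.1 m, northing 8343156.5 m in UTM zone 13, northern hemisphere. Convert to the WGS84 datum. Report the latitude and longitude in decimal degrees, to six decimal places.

Zone 13N: λ₀ = -105°, k₀ = 0.9996, false easting 500000 m.
Meridian distance M = (N − FN)/k₀ = 8346495.1 m.
Inverse transverse Mercator on WGS84 gives φ = 75.17520003°, λ = -104.91319906°.

lat 75.175200°, lon -104.913199°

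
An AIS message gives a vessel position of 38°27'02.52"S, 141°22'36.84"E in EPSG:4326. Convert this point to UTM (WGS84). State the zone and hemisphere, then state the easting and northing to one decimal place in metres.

Zone 54S: E 532887.3 m, N 5744109.7 m

Longitude 141.3769° lies in the 6° band [138°, 144°), giving zone 54; latitude is south of the equator, so 54S.
Zone 54 central meridian λ₀ = 6×54 − 183 = 141°; Δλ = +0.3769°.
Transverse Mercator on WGS84 with k₀ = 0.9996 gives E = 532887.322 m, N = 5744109.690 m.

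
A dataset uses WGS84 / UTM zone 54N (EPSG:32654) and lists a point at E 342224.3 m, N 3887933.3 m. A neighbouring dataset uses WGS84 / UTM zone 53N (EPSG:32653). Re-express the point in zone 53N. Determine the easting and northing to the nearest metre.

UTM 54N → geographic: φ = 35.12190034°, λ = 139.26850052°.
UTM 53N (λ₀ = 135°) forward: E = 889051.727 m, N = 3894908.134 m.

E 889052 m, N 3894908 m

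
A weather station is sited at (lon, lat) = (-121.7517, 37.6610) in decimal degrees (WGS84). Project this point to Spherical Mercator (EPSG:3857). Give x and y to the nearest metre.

Web Mercator is spherical with R = a = 6378137 m.
x = R·λ = 6378137 × -2.124968035 = -13553337.247 m.
y = R·ln tan(π/4 + φ/2) = 6378137 × 0.710496898 = 4531646.551 m.

x -13553337 m, y 4531647 m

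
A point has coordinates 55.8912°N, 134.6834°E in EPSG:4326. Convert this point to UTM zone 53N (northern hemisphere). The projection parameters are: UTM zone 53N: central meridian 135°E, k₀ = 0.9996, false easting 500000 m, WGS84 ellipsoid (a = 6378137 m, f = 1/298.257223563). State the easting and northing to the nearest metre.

Zone 53 central meridian λ₀ = 6×53 − 183 = 135°; Δλ = -0.3166°.
Transverse Mercator on WGS84 with k₀ = 0.9996 gives E = 480198.951 m, N = 6194015.846 m.

E 480199 m, N 6194016 m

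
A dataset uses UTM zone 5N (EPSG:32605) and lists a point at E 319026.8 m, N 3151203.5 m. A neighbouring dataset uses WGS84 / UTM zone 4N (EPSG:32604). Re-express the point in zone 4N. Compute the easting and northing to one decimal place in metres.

UTM 5N → geographic: φ = 28.47489964°, λ = -154.84860010°.
UTM 4N (λ₀ = -159°) forward: E = 906567.983 m, N = 3156841.608 m.

E 906568.0 m, N 3156841.6 m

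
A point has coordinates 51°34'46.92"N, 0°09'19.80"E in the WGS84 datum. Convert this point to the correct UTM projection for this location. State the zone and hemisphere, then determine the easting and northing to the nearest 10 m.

Zone 31N: E 302920 m, N 5718130 m

Longitude 0.1555° lies in the 6° band [0°, 6°), giving zone 31; latitude is north of the equator, so 31N.
Zone 31 central meridian λ₀ = 6×31 − 183 = 3°; Δλ = -2.8445°.
Transverse Mercator on WGS84 with k₀ = 0.9996 gives E = 302918.420 m, N = 5718127.196 m.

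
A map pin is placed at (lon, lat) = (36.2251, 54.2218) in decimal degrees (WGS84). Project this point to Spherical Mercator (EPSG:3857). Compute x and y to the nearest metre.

x 4032560 m, y 7212275 m

Web Mercator is spherical with R = a = 6378137 m.
x = R·λ = 6378137 × 0.632247267 = 4032559.686 m.
y = R·ln tan(π/4 + φ/2) = 6378137 × 1.130780818 = 7212274.972 m.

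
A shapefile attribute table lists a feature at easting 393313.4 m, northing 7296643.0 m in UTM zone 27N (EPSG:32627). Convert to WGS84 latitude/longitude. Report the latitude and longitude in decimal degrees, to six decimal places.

Zone 27N: λ₀ = -21°, k₀ = 0.9996, false easting 500000 m.
Meridian distance M = (N − FN)/k₀ = 7299562.8 m.
Inverse transverse Mercator on WGS84 gives φ = 65.77349988°, λ = -23.33040051°.

lat 65.773500°, lon -23.330401°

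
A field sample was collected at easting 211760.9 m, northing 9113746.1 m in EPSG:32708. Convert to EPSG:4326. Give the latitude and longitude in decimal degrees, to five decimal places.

Zone 8S: λ₀ = -135°, k₀ = 0.9996, false easting 500000 m, false northing 10000000 m.
Meridian distance M = (N − FN)/k₀ = -886608.5 m.
Inverse transverse Mercator on WGS84 gives φ = -8.00939957°, λ = -137.61480033°.

lat -8.00940°, lon -137.61480°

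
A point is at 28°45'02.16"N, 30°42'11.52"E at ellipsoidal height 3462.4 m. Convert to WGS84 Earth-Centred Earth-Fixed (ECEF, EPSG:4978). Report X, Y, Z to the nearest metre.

X 4814344 m, Y 2858912 m, Z 3051361 m

WGS84: a = 6378137 m, e² = 0.006694380; N(φ) = a/√(1−e²sin²φ) = 6383081.991 m.
X = (N+h)·cosφ·cosλ = 4814344.242 m; Y = (N+h)·cosφ·sinλ = 2858912.116 m; Z = (N(1−e²)+h)·sinφ = 3051361.343 m.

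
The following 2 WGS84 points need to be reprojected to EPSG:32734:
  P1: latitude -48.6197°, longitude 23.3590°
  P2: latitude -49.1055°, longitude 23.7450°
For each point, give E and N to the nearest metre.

P1: E 673847 m, N 4612133 m; P2: E 700341 m, N 4557187 m

UTM zone 34S: λ₀ = 21°, k₀ = 0.9996.
P1 (-48.6197°, 23.3590°) → (673846.886, 4612132.908) m.
P2 (-49.1055°, 23.7450°) → (700340.954, 4557187.166) m.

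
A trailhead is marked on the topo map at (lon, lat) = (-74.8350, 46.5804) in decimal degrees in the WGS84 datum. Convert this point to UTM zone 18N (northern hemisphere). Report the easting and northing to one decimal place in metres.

E 512642.1 m, N 5158550.4 m

Zone 18 central meridian λ₀ = 6×18 − 183 = -75°; Δλ = +0.1650°.
Transverse Mercator on WGS84 with k₀ = 0.9996 gives E = 512642.086 m, N = 5158550.423 m.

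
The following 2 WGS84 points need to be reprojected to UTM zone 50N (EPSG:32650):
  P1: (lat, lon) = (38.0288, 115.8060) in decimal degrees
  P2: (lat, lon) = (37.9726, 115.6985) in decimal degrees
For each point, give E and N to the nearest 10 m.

UTM zone 50N: λ₀ = 117°, k₀ = 0.9996.
P1 (38.0288°, 115.8060°) → (395209.154, 4209683.164) m.
P2 (37.9726°, 115.6985°) → (385686.863, 4203573.865) m.

P1: E 395210 m, N 4209680 m; P2: E 385690 m, N 4203570 m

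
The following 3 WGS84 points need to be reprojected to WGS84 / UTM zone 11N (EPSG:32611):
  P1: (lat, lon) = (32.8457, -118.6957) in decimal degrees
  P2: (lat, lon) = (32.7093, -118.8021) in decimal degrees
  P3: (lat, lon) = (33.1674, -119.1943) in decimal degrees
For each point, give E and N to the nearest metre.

P1: E 341310 m, N 3635455 m; P2: E 331094 m, N 3620496 m; P3: E 295385 m, N 3671989 m

UTM zone 11N: λ₀ = -117°, k₀ = 0.9996.
P1 (32.8457°, -118.6957°) → (341310.009, 3635455.314) m.
P2 (32.7093°, -118.8021°) → (331093.763, 3620496.339) m.
P3 (33.1674°, -119.1943°) → (295385.367, 3671989.373) m.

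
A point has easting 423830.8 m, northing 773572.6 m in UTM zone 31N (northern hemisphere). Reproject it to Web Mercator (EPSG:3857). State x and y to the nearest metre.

x 257193 m, y 780947 m

Unproject from UTM 31N (λ₀ = 3°) → φ = 6.99790031°, λ = 2.31039969°.
Web Mercator (R = 6378137 m): x = 257192.517 m, y = 780946.723 m.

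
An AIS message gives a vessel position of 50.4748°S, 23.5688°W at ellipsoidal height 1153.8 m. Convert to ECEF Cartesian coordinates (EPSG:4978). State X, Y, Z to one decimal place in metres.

WGS84: a = 6378137 m, e² = 0.006694380; N(φ) = a/√(1−e²sin²φ) = 6390877.045 m.
X = (N+h)·cosφ·cosλ = 3728650.367 m; Y = (N+h)·cosφ·sinλ = -1626589.907 m; Z = (N(1−e²)+h)·sinφ = -4897459.004 m.

X 3728650.4 m, Y -1626589.9 m, Z -4897459.0 m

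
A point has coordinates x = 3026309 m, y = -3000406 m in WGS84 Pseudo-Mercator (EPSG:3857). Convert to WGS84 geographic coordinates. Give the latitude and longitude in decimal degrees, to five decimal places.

R = 6378137 m. λ = x/R = 27.18579629°.
φ = 2·arctan(exp(y/R)) − 90° = 2·arctan(0.62474) − 90° = -26.01069802°.

lat -26.01070°, lon 27.18580°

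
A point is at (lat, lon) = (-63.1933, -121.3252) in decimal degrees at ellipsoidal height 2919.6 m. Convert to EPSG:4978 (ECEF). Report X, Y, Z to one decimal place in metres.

WGS84: a = 6378137 m, e² = 0.006694380; N(φ) = a/√(1−e²sin²φ) = 6395212.135 m.
X = (N+h)·cosφ·cosλ = -1500126.342 m; Y = (N+h)·cosφ·sinλ = -2464831.584 m; Z = (N(1−e²)+h)·sinφ = -5672333.166 m.

X -1500126.3 m, Y -2464831.6 m, Z -5672333.2 m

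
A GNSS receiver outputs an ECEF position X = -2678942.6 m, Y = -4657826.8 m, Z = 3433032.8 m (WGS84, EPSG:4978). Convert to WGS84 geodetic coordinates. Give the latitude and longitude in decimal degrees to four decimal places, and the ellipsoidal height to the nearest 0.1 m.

lat 32.7496°, lon -119.9053°, h 4430.9 m

λ = atan2(Y, X) = -119.90530038°; p = √(X²+Y²) = 5373275.0 m.
Bowring's method on WGS84 (a = 6378137 m, b = 6356752.314 m) gives φ = 32.74959992°, h = 4430.858 m.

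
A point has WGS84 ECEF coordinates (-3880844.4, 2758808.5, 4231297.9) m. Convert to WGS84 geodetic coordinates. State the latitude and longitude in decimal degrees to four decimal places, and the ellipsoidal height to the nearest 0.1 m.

λ = atan2(Y, X) = 144.59180067°; p = √(X²+Y²) = 4761510.0 m.
Bowring's method on WGS84 (a = 6378137 m, b = 6356752.314 m) gives φ = 41.81689970°, h = 1243.770 m.

lat 41.8169°, lon 144.5918°, h 1243.8 m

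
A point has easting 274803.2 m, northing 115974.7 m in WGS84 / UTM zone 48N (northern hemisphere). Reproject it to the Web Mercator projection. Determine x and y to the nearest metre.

x 11463269 m, y 116736 m

Unproject from UTM 48N (λ₀ = 105°) → φ = 1.04859963°, λ = 102.97629996°.
Web Mercator (R = 6378137 m): x = 11463269.275 m, y = 116736.094 m.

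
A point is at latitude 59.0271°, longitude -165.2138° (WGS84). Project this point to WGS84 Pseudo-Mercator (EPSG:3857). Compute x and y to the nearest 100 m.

x -18391500 m, y 8186200 m

Web Mercator is spherical with R = a = 6378137 m.
x = R·λ = 6378137 × -2.883524780 = -18391516.088 m.
y = R·ln tan(π/4 + φ/2) = 6378137 × 1.283485529 = 8186246.543 m.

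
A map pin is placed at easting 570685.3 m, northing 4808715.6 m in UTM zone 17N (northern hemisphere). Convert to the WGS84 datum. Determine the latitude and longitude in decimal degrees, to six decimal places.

Zone 17N: λ₀ = -81°, k₀ = 0.9996, false easting 500000 m.
Meridian distance M = (N − FN)/k₀ = 4810639.9 m.
Inverse transverse Mercator on WGS84 gives φ = 43.42800012°, λ = -80.12670056°.

lat 43.428000°, lon -80.126701°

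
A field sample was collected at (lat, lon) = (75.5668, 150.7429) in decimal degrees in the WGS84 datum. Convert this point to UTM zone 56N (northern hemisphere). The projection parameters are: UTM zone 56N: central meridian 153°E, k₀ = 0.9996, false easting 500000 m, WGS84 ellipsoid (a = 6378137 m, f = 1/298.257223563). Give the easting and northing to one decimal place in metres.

Zone 56 central meridian λ₀ = 6×56 − 183 = 153°; Δλ = -2.2571°.
Transverse Mercator on WGS84 with k₀ = 0.9996 gives E = 437215.188 m, N = 8388046.179 m.

E 437215.2 m, N 8388046.2 m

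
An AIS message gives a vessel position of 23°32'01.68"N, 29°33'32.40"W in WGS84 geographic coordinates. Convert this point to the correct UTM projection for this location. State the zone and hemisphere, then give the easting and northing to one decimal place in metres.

Zone 26N: E 238732.8 m, N 2604944.0 m

Longitude -29.5590° lies in the 6° band [-30°, -24°), giving zone 26; latitude is north of the equator, so 26N.
Zone 26 central meridian λ₀ = 6×26 − 183 = -27°; Δλ = -2.5590°.
Transverse Mercator on WGS84 with k₀ = 0.9996 gives E = 238732.754 m, N = 2604943.976 m.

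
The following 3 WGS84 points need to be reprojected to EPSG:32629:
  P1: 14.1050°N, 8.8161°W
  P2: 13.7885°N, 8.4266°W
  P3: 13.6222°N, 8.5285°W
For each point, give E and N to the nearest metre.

UTM zone 29N: λ₀ = -9°, k₀ = 0.9996.
P1 (14.1050°, -8.8161°) → (519850.484, 1559346.599) m.
P2 (13.7885°, -8.4266°) → (561979.047, 1524409.578) m.
P3 (13.6222°, -8.5285°) → (551000.248, 1505993.570) m.

P1: E 519850 m, N 1559347 m; P2: E 561979 m, N 1524410 m; P3: E 551000 m, N 1505994 m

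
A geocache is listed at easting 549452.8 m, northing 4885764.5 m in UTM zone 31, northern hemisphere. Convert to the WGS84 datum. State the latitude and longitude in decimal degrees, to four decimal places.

lat 44.1234°, lon 3.6181°

Zone 31N: λ₀ = 3°, k₀ = 0.9996, false easting 500000 m.
Meridian distance M = (N − FN)/k₀ = 4887719.6 m.
Inverse transverse Mercator on WGS84 gives φ = 44.12340028°, λ = 3.61809971°.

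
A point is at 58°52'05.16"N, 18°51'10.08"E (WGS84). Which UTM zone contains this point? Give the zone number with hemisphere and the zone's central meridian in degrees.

UTM zone = ⌊(λ + 180)/6⌋ + 1; 18.8528° ∈ [18°, 24°) → zone 34.
Hemisphere: N (φ ≥ 0).
Central meridian λ₀ = 6×34 − 183 = 21°.

Zone 34N, central meridian 21°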